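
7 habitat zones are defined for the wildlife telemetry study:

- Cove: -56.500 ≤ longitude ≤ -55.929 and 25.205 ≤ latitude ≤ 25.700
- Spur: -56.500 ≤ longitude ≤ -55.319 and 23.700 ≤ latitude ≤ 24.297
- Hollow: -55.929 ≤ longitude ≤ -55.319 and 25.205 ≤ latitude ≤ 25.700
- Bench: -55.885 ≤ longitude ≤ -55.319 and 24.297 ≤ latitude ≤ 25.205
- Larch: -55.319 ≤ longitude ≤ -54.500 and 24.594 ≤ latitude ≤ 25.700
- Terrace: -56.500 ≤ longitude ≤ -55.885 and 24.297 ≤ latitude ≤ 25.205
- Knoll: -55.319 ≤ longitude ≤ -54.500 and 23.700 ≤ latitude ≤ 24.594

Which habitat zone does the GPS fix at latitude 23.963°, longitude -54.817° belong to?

Knoll

The point has longitude = -54.817 and latitude = 23.963.
Only Knoll satisfies -55.319 ≤ longitude ≤ -54.500 and 23.700 ≤ latitude ≤ 24.594.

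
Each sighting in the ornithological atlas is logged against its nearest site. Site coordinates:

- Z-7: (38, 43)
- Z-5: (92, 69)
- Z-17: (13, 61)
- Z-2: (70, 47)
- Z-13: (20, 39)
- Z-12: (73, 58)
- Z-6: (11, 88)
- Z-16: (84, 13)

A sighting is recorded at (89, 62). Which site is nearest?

Squared distances to each site:
Z-7: 2962.000; Z-5: 58.000; Z-17: 5777.000; Z-2: 586.000; Z-13: 5290.000; Z-12: 272.000; Z-6: 6760.000; Z-16: 2426.000.
Minimum at Z-5.

Z-5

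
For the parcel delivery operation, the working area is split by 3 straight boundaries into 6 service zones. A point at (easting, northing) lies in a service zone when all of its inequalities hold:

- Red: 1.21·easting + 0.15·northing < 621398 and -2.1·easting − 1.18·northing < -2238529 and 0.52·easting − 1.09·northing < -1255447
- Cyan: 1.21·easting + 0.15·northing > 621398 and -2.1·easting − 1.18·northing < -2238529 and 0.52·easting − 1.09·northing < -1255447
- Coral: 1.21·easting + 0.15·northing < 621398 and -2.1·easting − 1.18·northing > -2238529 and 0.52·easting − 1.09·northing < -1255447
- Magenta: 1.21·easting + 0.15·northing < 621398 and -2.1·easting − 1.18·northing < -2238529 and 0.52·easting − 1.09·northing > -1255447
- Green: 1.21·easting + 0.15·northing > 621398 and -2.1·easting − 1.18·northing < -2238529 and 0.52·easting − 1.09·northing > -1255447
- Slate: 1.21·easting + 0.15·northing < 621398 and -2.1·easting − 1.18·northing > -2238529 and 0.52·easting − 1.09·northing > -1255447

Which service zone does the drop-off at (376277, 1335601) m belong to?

1.21·376277 + 0.15·1335601 = 655635.320, which is > 621398
-2.1·376277 − 1.18·1335601 = -2366190.880, which is < -2238529
0.52·376277 − 1.09·1335601 = -1260141.050, which is < -1255447
This sign pattern matches Cyan.

Cyan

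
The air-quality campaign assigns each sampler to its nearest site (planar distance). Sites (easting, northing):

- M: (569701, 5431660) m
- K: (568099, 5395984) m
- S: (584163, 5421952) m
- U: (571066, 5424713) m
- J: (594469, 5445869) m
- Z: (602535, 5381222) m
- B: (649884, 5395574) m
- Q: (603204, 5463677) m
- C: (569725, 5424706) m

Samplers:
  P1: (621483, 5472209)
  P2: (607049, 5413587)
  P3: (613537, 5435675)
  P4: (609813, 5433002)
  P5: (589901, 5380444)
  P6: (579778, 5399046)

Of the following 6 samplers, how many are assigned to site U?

P1 → Q
P2 → S
P3 → J
P4 → J
P5 → Z
P6 → K
0 of the 6 go to U.

0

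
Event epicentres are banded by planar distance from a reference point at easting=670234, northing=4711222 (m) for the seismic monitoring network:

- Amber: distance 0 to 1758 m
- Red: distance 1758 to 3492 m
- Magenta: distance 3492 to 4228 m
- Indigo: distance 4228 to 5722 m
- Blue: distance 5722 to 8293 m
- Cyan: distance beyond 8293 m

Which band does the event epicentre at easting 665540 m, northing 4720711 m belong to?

Distance = √((665540−670234)² + (4720711−4711222)²) = √(22033636.000 + 90041121.000) = 10586.537 m.
8293 ≤ 10586.537 < ∞ → Cyan.

Cyan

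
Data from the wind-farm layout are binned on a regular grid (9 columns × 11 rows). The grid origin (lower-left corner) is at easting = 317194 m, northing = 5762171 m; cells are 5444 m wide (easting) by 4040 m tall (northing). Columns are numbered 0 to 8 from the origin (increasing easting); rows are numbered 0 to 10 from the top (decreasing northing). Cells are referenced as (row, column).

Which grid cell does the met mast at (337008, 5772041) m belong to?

(8, 3)

Column index: ⌊(337008 − 317194) / 5444⌋ = ⌊3.640⌋ = 3
Row offset from origin: ⌊(5772041 − 5762171) / 4040⌋ = ⌊2.443⌋ = 2 → row 8 (counted from top)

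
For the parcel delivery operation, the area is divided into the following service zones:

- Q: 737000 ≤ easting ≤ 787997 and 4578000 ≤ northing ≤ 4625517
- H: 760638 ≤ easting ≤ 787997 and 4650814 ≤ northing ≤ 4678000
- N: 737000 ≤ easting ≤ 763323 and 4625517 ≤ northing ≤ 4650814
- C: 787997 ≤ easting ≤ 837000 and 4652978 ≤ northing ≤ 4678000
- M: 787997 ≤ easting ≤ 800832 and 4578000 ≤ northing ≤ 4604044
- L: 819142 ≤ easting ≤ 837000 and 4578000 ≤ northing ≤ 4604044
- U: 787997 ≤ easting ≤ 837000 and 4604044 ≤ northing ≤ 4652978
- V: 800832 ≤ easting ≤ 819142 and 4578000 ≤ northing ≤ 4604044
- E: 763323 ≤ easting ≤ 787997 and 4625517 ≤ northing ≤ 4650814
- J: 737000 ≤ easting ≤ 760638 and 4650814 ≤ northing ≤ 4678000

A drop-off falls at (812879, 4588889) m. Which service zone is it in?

The point has easting = 812879 and northing = 4588889.
Only V satisfies 800832 ≤ easting ≤ 819142 and 4578000 ≤ northing ≤ 4604044.

V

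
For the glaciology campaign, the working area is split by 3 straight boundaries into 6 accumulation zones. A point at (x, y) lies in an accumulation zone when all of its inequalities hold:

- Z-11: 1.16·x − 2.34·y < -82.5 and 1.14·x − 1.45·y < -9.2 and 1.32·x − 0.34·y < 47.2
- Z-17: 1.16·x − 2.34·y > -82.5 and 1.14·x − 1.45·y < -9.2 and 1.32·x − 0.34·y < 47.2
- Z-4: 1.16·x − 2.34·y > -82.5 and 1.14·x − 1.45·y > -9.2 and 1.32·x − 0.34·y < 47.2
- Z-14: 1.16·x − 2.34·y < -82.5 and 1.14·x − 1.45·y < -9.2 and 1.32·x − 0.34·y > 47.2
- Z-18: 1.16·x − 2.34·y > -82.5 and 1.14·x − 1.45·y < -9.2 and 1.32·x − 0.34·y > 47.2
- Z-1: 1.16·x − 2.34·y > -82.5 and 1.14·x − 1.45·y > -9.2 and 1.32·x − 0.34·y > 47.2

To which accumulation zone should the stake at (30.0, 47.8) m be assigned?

1.16·30.0 − 2.34·47.8 = -77.052, which is > -82.5
1.14·30.0 − 1.45·47.8 = -35.110, which is < -9.2
1.32·30.0 − 0.34·47.8 = 23.348, which is < 47.2
This sign pattern matches Z-17.

Z-17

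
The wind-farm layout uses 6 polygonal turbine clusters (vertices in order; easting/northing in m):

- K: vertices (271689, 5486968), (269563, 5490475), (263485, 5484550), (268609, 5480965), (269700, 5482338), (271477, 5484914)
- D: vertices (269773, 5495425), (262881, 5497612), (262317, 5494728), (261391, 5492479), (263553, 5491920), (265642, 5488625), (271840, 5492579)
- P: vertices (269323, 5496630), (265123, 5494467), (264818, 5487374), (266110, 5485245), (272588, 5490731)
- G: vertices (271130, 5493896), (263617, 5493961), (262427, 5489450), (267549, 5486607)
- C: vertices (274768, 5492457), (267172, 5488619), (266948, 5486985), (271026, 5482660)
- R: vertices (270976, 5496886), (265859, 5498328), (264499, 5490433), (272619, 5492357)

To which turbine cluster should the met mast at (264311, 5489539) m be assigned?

G

Cast a ray rightward from (264311, 5489539). For each polygon, the edges (by vertex number in listed order) whose endpoints lie on opposite sides of northing = 5489539, where each meets that height, and whether that is right or left of the point:
K: 1–2 at easting≈270130.4 (right), 2–3 at easting≈268602.8 (right) → 2 crossings.
D: 5–6 at easting≈265062.5 (right), 6–7 at easting≈267074.7 (right) → 2 crossings.
P: 2–3 at easting≈264911.1 (right), 4–5 at easting≈271180.5 (right) → 2 crossings.
G: 2–3 at easting≈262450.5 (left), 4–1 at easting≈268989.5 (right) → 1 crossing.
C: 1–2 at easting≈268992.8 (right), 4–1 at easting≈273653.5 (right) → 2 crossings.
R: no edge straddles that height → 0 crossings.
Only G has an odd count, so the point is inside G.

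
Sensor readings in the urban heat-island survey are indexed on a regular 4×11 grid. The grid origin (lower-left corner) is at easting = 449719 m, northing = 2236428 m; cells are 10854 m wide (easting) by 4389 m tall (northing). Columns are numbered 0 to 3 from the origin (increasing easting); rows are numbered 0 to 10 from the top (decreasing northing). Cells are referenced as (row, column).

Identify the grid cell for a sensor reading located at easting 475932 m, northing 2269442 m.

(3, 2)

Column index: ⌊(475932 − 449719) / 10854⌋ = ⌊2.415⌋ = 2
Row offset from origin: ⌊(2269442 − 2236428) / 4389⌋ = ⌊7.522⌋ = 7 → row 3 (counted from top)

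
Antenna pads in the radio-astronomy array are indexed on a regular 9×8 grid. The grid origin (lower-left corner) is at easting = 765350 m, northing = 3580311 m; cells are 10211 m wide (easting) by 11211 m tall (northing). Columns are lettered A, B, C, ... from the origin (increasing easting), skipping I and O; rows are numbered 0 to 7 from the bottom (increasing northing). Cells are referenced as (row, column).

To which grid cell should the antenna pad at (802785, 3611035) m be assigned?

Column index: ⌊(802785 − 765350) / 10211⌋ = ⌊3.666⌋ = 3 → column D
Row offset from origin: ⌊(3611035 − 3580311) / 11211⌋ = ⌊2.741⌋ = 2 → row 2

(2, D)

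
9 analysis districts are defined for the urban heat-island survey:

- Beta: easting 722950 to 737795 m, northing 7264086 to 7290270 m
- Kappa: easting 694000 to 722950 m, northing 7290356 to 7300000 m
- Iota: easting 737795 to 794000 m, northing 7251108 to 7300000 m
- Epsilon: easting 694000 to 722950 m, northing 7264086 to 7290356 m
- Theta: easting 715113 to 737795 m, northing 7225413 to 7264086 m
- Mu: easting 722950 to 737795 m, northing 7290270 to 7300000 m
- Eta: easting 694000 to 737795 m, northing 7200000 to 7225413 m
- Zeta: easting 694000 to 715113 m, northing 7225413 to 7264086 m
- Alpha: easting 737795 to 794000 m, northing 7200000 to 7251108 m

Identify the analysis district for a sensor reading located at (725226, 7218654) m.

The point has easting = 725226 and northing = 7218654.
Only Eta satisfies 694000 ≤ easting ≤ 737795 and 7200000 ≤ northing ≤ 7225413.

Eta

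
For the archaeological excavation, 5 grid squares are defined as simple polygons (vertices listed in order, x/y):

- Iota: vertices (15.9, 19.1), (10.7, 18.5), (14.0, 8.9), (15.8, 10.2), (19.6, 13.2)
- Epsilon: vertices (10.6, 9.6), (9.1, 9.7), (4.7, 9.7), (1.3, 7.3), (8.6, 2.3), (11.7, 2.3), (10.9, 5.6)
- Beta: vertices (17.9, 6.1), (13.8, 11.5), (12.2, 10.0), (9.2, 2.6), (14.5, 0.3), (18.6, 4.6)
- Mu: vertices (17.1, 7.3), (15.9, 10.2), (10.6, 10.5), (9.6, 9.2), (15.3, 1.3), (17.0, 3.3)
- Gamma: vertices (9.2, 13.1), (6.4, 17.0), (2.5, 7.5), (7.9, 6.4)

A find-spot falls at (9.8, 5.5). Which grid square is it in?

Cast a ray rightward from (9.8, 5.5). For each polygon, the edges (by vertex number in listed order) whose endpoints lie on opposite sides of y = 5.5, where each meets that height, and whether that is right or left of the point:
Iota: no edge straddles that height → 0 crossings.
Epsilon: 4–5 at x≈3.93 (left), 6–7 at x≈10.92 (right) → 1 crossing.
Beta: 3–4 at x≈10.38 (right), 6–1 at x≈18.18 (right) → 2 crossings.
Mu: 4–5 at x≈12.27 (right), 6–1 at x≈17.05 (right) → 2 crossings.
Gamma: no edge straddles that height → 0 crossings.
Only Epsilon has an odd count, so the point is inside Epsilon.

Epsilon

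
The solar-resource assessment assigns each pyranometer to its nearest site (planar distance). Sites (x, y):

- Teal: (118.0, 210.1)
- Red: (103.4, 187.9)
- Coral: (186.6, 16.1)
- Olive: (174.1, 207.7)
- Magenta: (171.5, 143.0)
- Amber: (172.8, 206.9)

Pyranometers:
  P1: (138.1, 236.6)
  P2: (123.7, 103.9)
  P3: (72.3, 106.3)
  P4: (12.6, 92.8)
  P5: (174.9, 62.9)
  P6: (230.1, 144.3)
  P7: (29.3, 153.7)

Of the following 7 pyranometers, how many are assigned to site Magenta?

2

P1 → Teal
P2 → Magenta
P3 → Red
P4 → Red
P5 → Coral
P6 → Magenta
P7 → Red
2 of the 7 go to Magenta.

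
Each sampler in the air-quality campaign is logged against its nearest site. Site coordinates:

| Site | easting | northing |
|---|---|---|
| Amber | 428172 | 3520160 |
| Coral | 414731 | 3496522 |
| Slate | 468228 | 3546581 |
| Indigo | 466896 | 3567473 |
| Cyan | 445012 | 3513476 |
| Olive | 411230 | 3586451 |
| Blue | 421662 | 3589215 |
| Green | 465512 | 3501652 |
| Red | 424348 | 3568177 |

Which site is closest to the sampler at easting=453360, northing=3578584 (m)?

Indigo

Squared distances to each site:
Amber: 4047799120.000; Coral: 8226371485.000; Slate: 1245249433.000; Indigo: 306677617.000; Cyan: 4308740768.000; Olive: 1836826589.000; Blue: 1117781365.000; Green: 6066203728.000; Red: 950001793.000.
Minimum at Indigo.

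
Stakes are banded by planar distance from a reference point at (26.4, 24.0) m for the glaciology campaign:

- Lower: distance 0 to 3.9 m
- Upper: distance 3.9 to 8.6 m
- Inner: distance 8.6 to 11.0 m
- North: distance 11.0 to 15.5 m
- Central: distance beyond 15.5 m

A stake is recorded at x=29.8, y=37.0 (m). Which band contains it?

Distance = √((29.8−26.4)² + (37.0−24.0)²) = √(11.560 + 169.000) = 13.437 m.
11.0 ≤ 13.437 < 15.5 → North.

North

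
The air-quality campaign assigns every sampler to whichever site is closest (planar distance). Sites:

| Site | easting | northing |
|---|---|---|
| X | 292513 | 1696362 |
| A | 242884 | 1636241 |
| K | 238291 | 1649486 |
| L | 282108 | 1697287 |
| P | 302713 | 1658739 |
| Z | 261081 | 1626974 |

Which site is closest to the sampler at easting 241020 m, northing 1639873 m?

Squared distances to each site:
X: 5842536170.000; A: 16665920.000; K: 99857210.000; L: 4984591140.000; P: 4161952205.000; Z: 568827922.000.
Minimum at A.

A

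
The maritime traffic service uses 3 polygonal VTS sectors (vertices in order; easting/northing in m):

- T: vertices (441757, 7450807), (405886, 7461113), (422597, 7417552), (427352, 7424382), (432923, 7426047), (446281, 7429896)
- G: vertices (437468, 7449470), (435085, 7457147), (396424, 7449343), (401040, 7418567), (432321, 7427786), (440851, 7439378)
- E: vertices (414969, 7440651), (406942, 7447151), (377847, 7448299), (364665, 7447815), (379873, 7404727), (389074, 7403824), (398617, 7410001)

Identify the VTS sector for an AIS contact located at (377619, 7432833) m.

E

Cast a ray rightward from (377619, 7432833). For each polygon, the edges (by vertex number in listed order) whose endpoints lie on opposite sides of northing = 7432833, where each meets that height, and whether that is right or left of the point:
T: 2–3 at easting≈416734.9 (right), 6–1 at easting≈445645.6 (right) → 2 crossings.
G: 3–4 at easting≈398900.3 (right), 5–6 at easting≈436034.8 (right) → 2 crossings.
E: 4–5 at easting≈369952.9 (left), 7–1 at easting≈410798.0 (right) → 1 crossing.
Only E has an odd count, so the point is inside E.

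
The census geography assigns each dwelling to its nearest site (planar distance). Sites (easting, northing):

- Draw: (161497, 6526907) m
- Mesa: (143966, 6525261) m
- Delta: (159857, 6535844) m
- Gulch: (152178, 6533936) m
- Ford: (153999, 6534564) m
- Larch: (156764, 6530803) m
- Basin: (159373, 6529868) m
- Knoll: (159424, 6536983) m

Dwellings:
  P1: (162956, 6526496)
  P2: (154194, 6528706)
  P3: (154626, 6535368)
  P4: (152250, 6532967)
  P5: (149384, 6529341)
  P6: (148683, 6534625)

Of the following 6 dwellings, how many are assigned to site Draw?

P1 → Draw
P2 → Larch
P3 → Ford
P4 → Gulch
P5 → Gulch
P6 → Gulch
1 of the 6 goes to Draw.

1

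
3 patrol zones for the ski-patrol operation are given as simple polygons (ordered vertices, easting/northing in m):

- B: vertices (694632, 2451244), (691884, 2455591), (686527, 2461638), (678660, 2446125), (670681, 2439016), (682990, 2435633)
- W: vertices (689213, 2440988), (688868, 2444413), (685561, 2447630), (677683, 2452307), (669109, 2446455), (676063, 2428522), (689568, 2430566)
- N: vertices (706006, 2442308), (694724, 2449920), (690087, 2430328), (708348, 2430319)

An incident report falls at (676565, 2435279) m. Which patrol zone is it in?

Cast a ray rightward from (676565, 2435279). For each polygon, the edges (by vertex number in listed order) whose endpoints lie on opposite sides of northing = 2435279, where each meets that height, and whether that is right or left of the point:
B: no edge straddles that height → 0 crossings.
W: 5–6 at easting≈673442.8 (left), 7–1 at easting≈689407.5 (right) → 1 crossing.
N: 2–3 at easting≈691258.8 (right), 4–1 at easting≈707379.1 (right) → 2 crossings.
Only W has an odd count, so the point is inside W.

W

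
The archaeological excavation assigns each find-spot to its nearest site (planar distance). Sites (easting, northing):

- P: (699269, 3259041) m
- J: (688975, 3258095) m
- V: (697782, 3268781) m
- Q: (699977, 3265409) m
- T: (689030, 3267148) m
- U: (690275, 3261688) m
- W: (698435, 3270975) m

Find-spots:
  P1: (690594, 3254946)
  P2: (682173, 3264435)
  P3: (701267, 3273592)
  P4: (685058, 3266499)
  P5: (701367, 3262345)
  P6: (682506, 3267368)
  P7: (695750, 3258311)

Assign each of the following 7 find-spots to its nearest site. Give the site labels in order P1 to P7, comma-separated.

P1 → J (d²=12537362.00)
P2 → T (d²=54378818.00)
P3 → W (d²=14868913.00)
P4 → T (d²=16197985.00)
P5 → Q (d²=11320196.00)
P6 → T (d²=42610976.00)
P7 → P (d²=12916261.00)

J, T, W, T, Q, T, P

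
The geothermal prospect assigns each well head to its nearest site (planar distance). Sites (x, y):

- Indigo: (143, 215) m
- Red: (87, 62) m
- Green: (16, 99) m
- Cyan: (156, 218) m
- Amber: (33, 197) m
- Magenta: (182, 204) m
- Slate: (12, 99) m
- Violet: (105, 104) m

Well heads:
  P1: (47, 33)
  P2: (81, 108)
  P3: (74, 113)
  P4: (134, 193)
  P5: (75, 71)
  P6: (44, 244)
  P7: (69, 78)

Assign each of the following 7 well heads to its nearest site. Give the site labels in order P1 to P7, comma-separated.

Red, Violet, Violet, Indigo, Red, Amber, Red

P1 → Red (d²=2441.00)
P2 → Violet (d²=592.00)
P3 → Violet (d²=1042.00)
P4 → Indigo (d²=565.00)
P5 → Red (d²=225.00)
P6 → Amber (d²=2330.00)
P7 → Red (d²=580.00)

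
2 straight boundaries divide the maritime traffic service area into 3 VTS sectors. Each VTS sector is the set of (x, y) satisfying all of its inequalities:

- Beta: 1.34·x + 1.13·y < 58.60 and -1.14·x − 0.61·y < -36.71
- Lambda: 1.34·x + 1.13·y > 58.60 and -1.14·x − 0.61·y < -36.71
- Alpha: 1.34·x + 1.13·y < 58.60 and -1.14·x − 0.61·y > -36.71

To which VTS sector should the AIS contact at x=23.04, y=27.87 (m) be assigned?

1.34·23.04 + 1.13·27.87 = 62.367, which is > 58.60
-1.14·23.04 − 0.61·27.87 = -43.266, which is < -36.71
This sign pattern matches Lambda.

Lambda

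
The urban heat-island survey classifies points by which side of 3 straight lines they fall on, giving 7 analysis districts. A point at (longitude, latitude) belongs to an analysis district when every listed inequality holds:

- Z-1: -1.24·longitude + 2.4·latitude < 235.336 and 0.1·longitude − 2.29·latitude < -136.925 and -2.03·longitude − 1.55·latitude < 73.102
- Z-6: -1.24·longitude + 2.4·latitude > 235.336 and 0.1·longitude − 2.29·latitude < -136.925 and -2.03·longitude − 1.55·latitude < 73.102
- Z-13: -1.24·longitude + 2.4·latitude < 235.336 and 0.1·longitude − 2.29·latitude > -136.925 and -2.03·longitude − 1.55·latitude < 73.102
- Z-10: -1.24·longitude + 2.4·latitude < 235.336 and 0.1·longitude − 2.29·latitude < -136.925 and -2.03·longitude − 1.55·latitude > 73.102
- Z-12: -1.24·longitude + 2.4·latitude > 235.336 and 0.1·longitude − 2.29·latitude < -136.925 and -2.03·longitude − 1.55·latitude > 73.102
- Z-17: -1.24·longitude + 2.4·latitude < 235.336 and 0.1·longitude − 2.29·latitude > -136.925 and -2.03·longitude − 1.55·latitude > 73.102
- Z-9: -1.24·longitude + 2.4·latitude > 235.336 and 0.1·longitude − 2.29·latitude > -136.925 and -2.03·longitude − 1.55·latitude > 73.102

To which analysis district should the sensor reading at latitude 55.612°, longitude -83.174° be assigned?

-1.24·-83.174 + 2.4·55.612 = 236.605, which is > 235.336
0.1·-83.174 − 2.29·55.612 = -135.669, which is > -136.925
-2.03·-83.174 − 1.55·55.612 = 82.645, which is > 73.102
This sign pattern matches Z-9.

Z-9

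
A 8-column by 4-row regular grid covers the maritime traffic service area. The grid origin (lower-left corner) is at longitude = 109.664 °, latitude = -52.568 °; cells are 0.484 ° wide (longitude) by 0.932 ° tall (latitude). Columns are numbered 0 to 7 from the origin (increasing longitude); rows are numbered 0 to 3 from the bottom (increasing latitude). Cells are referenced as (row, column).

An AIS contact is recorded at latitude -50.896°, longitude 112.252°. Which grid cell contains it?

Column index: ⌊(112.252 − 109.664) / 0.484⌋ = ⌊5.347⌋ = 5
Row offset from origin: ⌊(-50.896 − -52.568) / 0.932⌋ = ⌊1.794⌋ = 1 → row 1

(1, 5)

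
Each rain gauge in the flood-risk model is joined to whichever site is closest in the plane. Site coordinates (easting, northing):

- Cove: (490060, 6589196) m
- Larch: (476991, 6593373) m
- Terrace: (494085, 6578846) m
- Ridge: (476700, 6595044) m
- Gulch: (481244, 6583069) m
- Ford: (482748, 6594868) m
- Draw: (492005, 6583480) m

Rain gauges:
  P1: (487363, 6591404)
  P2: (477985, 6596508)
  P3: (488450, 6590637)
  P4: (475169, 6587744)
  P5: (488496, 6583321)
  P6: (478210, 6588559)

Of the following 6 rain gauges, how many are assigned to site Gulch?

0

P1 → Cove
P2 → Ridge
P3 → Cove
P4 → Larch
P5 → Draw
P6 → Larch
0 of the 6 go to Gulch.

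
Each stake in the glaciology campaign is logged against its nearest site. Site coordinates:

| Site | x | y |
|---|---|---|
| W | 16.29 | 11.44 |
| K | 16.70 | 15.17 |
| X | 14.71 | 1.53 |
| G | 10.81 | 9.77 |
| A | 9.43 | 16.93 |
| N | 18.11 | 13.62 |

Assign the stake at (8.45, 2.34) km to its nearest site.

X

Squared distances to each site:
W: 144.276; K: 232.671; X: 39.844; G: 60.775; A: 213.828; N: 220.554.
Minimum at X.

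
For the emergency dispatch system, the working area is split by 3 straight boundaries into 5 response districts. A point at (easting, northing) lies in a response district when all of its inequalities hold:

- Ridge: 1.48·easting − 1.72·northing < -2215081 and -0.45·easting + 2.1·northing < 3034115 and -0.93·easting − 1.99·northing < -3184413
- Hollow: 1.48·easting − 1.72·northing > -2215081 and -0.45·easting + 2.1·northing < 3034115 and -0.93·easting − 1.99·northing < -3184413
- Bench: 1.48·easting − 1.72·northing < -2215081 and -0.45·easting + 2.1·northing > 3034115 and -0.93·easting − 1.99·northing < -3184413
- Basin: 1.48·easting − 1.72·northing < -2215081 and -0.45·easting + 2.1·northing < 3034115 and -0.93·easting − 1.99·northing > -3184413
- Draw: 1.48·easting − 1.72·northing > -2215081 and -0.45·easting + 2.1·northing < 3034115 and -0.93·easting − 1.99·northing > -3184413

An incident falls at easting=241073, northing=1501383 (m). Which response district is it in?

1.48·241073 − 1.72·1501383 = -2225590.720, which is < -2215081
-0.45·241073 + 2.1·1501383 = 3044421.450, which is > 3034115
-0.93·241073 − 1.99·1501383 = -3211950.060, which is < -3184413
This sign pattern matches Bench.

Bench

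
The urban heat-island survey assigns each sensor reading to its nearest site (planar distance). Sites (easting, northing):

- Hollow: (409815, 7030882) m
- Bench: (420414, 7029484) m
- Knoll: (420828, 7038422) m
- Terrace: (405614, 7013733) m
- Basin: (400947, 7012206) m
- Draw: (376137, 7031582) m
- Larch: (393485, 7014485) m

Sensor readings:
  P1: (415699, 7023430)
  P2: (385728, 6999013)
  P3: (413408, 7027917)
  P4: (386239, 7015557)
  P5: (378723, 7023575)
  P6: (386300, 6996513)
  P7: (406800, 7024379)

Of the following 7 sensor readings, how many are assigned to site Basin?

0

P1 → Bench
P2 → Larch
P3 → Hollow
P4 → Larch
P5 → Draw
P6 → Larch
P7 → Hollow
0 of the 7 go to Basin.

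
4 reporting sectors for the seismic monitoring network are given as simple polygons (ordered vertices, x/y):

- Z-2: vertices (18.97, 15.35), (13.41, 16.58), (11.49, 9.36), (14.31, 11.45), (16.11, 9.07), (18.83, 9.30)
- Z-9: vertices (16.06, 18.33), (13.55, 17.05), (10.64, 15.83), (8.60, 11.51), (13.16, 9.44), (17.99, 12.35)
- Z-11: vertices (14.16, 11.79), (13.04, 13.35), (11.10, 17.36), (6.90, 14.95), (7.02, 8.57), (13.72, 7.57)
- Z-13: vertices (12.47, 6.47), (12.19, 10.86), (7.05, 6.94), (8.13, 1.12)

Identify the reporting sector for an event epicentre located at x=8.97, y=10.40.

Z-11

Cast a ray rightward from (8.97, 10.40). For each polygon, the edges (by vertex number in listed order) whose endpoints lie on opposite sides of y = 10.40, where each meets that height, and whether that is right or left of the point:
Z-2: 2–3 at x≈11.767 (right), 3–4 at x≈12.893 (right), 4–5 at x≈15.104 (right), 6–1 at x≈18.855 (right) → 4 crossings.
Z-9: 4–5 at x≈11.045 (right), 5–6 at x≈14.753 (right) → 2 crossings.
Z-11: 4–5 at x≈6.986 (left), 6–1 at x≈14.015 (right) → 1 crossing.
Z-13: 1–2 at x≈12.219 (right), 2–3 at x≈11.587 (right) → 2 crossings.
Only Z-11 has an odd count, so the point is inside Z-11.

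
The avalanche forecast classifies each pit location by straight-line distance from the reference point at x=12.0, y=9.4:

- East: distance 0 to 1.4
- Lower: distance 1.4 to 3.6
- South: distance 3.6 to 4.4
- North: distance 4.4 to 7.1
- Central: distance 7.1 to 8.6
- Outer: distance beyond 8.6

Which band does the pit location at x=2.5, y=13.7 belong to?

Distance = √((2.5−12.0)² + (13.7−9.4)²) = √(90.250 + 18.490) = 10.428.
8.6 ≤ 10.428 < ∞ → Outer.

Outer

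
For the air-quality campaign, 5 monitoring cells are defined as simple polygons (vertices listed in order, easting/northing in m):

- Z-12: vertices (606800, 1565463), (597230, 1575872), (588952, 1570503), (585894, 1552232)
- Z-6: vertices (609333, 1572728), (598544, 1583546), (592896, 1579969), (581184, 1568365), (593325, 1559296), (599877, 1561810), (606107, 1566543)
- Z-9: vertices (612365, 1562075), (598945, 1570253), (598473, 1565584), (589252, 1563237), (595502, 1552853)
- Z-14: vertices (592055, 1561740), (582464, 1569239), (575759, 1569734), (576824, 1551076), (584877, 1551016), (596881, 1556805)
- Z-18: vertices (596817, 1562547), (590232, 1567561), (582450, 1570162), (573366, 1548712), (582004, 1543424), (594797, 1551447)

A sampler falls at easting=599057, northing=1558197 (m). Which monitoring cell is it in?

Cast a ray rightward from (599057, 1558197). For each polygon, the edges (by vertex number in listed order) whose endpoints lie on opposite sides of northing = 1558197, where each meets that height, and whether that is right or left of the point:
Z-12: 3–4 at easting≈586892.4 (left), 4–1 at easting≈595319.2 (left) → 0 crossings.
Z-6: no edge straddles that height → 0 crossings.
Z-9: 4–5 at easting≈592285.5 (left), 5–1 at easting≈605273.8 (right) → 1 crossing.
Z-14: 3–4 at easting≈576417.5 (left), 6–1 at easting≈595519.7 (left) → 0 crossings.
Z-18: 3–4 at easting≈577382.9 (left), 6–1 at easting≈596025.4 (left) → 0 crossings.
Only Z-9 has an odd count, so the point is inside Z-9.

Z-9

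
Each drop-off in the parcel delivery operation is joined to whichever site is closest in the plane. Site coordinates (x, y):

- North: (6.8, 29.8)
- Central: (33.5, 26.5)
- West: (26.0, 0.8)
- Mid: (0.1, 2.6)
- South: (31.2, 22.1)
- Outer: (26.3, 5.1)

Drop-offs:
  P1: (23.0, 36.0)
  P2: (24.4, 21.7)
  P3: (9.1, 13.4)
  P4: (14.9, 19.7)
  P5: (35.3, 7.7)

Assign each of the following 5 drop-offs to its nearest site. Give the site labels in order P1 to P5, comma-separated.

Central, South, Mid, North, Outer

P1 → Central (d²=200.50)
P2 → South (d²=46.40)
P3 → Mid (d²=197.64)
P4 → North (d²=167.62)
P5 → Outer (d²=87.76)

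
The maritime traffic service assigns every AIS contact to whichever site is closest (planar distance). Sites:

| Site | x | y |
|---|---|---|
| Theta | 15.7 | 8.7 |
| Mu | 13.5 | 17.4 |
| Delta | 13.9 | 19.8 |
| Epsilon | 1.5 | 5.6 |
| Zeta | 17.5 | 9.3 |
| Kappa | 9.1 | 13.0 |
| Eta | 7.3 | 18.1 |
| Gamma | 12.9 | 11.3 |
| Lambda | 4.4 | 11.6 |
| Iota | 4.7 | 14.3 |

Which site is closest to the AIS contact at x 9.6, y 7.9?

Gamma

Squared distances to each site:
Theta: 37.850; Mu: 105.460; Delta: 160.100; Epsilon: 70.900; Zeta: 64.370; Kappa: 26.260; Eta: 109.330; Gamma: 22.450; Lambda: 40.730; Iota: 64.970.
Minimum at Gamma.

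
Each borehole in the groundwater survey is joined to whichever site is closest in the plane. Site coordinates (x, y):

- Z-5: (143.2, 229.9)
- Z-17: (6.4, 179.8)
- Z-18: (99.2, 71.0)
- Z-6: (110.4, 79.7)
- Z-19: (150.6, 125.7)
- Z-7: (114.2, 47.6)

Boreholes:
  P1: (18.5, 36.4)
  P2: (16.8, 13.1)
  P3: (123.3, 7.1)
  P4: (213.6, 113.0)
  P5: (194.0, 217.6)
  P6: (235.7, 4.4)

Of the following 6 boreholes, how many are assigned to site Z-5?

1

P1 → Z-18
P2 → Z-18
P3 → Z-7
P4 → Z-19
P5 → Z-5
P6 → Z-7
1 of the 6 goes to Z-5.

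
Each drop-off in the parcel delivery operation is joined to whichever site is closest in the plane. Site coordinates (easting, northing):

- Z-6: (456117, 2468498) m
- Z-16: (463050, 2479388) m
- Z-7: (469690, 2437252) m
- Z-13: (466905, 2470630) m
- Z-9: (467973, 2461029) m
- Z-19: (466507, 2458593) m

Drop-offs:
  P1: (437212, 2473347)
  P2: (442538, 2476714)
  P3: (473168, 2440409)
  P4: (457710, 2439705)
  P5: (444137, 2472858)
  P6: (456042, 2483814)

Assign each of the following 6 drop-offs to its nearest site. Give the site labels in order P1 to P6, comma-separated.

Z-6, Z-6, Z-7, Z-7, Z-6, Z-16

P1 → Z-6 (d²=380911826.00)
P2 → Z-6 (d²=251891897.00)
P3 → Z-7 (d²=22063133.00)
P4 → Z-7 (d²=149537609.00)
P5 → Z-6 (d²=162530000.00)
P6 → Z-16 (d²=68701540.00)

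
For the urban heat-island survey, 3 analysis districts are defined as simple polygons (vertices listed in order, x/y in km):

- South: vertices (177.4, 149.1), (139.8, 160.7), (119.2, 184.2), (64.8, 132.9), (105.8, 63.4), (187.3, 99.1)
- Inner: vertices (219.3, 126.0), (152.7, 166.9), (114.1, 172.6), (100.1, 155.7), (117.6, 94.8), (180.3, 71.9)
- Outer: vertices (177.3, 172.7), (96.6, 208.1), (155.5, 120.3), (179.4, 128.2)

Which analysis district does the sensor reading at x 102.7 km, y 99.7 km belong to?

Cast a ray rightward from (102.7, 99.7). For each polygon, the edges (by vertex number in listed order) whose endpoints lie on opposite sides of y = 99.7, where each meets that height, and whether that is right or left of the point:
South: 4–5 at x≈84.39 (left), 6–1 at x≈187.18 (right) → 1 crossing.
Inner: 4–5 at x≈116.19 (right), 6–1 at x≈200.34 (right) → 2 crossings.
Outer: no edge straddles that height → 0 crossings.
Only South has an odd count, so the point is inside South.

South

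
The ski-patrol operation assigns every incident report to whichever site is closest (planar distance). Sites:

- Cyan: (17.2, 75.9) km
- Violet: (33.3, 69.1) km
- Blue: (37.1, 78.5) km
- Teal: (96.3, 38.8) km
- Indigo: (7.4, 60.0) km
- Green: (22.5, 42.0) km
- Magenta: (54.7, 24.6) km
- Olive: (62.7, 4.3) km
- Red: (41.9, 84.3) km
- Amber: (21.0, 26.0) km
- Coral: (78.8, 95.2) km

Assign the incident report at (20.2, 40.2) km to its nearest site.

Green

Squared distances to each site:
Cyan: 1283.490; Violet: 1006.820; Blue: 1752.500; Teal: 5793.170; Indigo: 555.880; Green: 8.530; Magenta: 1433.610; Olive: 3095.060; Red: 2415.700; Amber: 202.280; Coral: 6458.960.
Minimum at Green.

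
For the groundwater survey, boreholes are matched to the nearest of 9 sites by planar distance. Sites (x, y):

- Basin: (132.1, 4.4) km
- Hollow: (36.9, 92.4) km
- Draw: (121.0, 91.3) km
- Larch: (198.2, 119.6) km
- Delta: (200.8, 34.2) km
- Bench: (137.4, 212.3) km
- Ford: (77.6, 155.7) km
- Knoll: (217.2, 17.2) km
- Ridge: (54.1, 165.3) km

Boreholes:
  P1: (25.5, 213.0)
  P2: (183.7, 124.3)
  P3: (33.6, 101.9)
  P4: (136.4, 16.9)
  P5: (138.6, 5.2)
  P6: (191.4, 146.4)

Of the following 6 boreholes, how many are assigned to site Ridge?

1

P1 → Ridge
P2 → Larch
P3 → Hollow
P4 → Basin
P5 → Basin
P6 → Larch
1 of the 6 goes to Ridge.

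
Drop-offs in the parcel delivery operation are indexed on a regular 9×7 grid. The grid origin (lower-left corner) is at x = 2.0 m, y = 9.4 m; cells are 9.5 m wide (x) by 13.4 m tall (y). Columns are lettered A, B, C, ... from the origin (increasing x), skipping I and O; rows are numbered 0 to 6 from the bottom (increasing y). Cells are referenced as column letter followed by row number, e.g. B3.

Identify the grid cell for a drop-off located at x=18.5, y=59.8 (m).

B3

Column index: ⌊(18.5 − 2.0) / 9.5⌋ = ⌊1.737⌋ = 1 → column B
Row offset from origin: ⌊(59.8 − 9.4) / 13.4⌋ = ⌊3.761⌋ = 3 → row 3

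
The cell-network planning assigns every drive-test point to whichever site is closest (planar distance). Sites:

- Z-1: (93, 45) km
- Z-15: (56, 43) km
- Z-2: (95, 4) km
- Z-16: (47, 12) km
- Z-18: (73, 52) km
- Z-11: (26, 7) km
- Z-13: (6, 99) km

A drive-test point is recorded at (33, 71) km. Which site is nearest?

Z-15

Squared distances to each site:
Z-1: 4276.000; Z-15: 1313.000; Z-2: 8333.000; Z-16: 3677.000; Z-18: 1961.000; Z-11: 4145.000; Z-13: 1513.000.
Minimum at Z-15.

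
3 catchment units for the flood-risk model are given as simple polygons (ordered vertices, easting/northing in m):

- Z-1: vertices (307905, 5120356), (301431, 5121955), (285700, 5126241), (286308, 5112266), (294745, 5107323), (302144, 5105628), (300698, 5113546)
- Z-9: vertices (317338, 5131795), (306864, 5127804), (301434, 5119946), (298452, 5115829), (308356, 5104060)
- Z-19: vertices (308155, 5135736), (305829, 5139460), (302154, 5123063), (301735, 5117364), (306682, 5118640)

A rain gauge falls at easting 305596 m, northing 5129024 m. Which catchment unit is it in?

Z-19

Cast a ray rightward from (305596, 5129024). For each polygon, the edges (by vertex number in listed order) whose endpoints lie on opposite sides of northing = 5129024, where each meets that height, and whether that is right or left of the point:
Z-1: no edge straddles that height → 0 crossings.
Z-9: 1–2 at easting≈310065.8 (right), 5–1 at easting≈316440.6 (right) → 2 crossings.
Z-19: 2–3 at easting≈303490.0 (left), 5–1 at easting≈307576.7 (right) → 1 crossing.
Only Z-19 has an odd count, so the point is inside Z-19.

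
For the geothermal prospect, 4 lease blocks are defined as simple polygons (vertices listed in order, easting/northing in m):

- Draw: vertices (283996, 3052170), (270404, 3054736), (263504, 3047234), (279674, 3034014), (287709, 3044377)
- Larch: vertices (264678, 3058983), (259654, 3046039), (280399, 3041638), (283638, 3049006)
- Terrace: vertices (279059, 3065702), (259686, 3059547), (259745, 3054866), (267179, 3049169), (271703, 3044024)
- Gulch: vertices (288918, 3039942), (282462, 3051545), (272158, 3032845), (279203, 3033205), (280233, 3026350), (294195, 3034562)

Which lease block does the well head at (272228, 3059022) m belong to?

Cast a ray rightward from (272228, 3059022). For each polygon, the edges (by vertex number in listed order) whose endpoints lie on opposite sides of northing = 3059022, where each meets that height, and whether that is right or left of the point:
Draw: no edge straddles that height → 0 crossings.
Larch: no edge straddles that height → 0 crossings.
Terrace: 2–3 at easting≈259692.6 (left), 5–1 at easting≈276792.3 (right) → 1 crossing.
Gulch: no edge straddles that height → 0 crossings.
Only Terrace has an odd count, so the point is inside Terrace.

Terrace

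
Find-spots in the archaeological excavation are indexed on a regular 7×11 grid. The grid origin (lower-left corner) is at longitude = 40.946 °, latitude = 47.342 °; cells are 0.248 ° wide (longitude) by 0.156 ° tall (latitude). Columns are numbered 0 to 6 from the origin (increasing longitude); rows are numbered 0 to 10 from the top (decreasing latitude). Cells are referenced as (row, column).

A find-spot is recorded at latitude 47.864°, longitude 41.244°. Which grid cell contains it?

Column index: ⌊(41.244 − 40.946) / 0.248⌋ = ⌊1.202⌋ = 1
Row offset from origin: ⌊(47.864 − 47.342) / 0.156⌋ = ⌊3.346⌋ = 3 → row 7 (counted from top)

(7, 1)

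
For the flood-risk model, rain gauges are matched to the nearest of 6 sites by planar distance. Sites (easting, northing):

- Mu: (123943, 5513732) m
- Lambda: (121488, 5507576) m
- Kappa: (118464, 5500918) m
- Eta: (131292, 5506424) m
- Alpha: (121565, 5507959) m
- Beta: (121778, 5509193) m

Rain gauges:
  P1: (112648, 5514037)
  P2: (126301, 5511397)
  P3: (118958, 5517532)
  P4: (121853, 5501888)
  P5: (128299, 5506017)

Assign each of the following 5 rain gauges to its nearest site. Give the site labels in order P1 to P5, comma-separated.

P1 → Beta (d²=106821236.00)
P2 → Mu (d²=11012389.00)
P3 → Mu (d²=39290225.00)
P4 → Kappa (d²=12426221.00)
P5 → Eta (d²=9123698.00)

Beta, Mu, Mu, Kappa, Eta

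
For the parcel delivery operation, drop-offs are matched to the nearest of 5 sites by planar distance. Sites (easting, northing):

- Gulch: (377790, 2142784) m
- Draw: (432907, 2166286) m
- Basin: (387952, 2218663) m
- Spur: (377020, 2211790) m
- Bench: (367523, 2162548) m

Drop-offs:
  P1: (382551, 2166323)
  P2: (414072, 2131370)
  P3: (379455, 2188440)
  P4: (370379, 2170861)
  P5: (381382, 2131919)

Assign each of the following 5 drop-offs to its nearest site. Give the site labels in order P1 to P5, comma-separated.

Bench, Gulch, Spur, Bench, Gulch

P1 → Bench (d²=240091409.00)
P2 → Gulch (d²=1446662920.00)
P3 → Spur (d²=551151725.00)
P4 → Bench (d²=77262705.00)
P5 → Gulch (d²=130950689.00)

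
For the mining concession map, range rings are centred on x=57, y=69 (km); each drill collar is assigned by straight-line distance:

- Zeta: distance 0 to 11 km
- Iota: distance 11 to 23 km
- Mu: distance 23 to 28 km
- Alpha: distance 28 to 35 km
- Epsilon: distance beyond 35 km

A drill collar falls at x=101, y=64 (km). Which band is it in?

Distance = √((101−57)² + (64−69)²) = √(1936.000 + 25.000) = 44.283 km.
35 ≤ 44.283 < ∞ → Epsilon.

Epsilon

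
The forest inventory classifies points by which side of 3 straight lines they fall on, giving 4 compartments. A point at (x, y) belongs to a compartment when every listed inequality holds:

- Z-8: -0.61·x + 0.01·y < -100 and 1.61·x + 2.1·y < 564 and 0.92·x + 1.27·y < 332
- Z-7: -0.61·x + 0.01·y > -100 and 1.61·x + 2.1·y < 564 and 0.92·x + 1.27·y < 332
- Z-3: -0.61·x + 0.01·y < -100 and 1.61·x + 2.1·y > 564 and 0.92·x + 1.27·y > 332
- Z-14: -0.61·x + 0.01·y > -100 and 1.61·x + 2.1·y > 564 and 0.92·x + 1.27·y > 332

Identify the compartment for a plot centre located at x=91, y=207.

Z-14

-0.61·91 + 0.01·207 = -53.440, which is > -100
1.61·91 + 2.1·207 = 581.210, which is > 564
0.92·91 + 1.27·207 = 346.610, which is > 332
This sign pattern matches Z-14.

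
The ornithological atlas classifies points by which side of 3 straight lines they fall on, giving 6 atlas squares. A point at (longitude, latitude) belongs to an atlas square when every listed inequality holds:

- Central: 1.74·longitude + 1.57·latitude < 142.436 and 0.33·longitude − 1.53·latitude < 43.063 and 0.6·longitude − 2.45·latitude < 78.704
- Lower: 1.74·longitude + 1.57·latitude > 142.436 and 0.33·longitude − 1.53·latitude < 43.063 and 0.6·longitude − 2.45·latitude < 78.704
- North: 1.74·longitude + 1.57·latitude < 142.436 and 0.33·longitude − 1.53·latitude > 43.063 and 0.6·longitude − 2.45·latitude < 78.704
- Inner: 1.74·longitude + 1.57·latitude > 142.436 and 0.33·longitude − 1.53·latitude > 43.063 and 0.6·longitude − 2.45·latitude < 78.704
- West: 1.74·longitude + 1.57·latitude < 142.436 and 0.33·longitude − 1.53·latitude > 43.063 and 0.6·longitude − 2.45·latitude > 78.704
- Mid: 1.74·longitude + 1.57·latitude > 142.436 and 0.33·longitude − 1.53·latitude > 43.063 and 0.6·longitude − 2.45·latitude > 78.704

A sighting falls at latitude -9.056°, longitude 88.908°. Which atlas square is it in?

1.74·88.908 + 1.57·-9.056 = 140.482, which is < 142.436
0.33·88.908 − 1.53·-9.056 = 43.195, which is > 43.063
0.6·88.908 − 2.45·-9.056 = 75.532, which is < 78.704
This sign pattern matches North.

North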